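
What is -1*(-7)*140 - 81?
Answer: 899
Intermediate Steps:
-1*(-7)*140 - 81 = 7*140 - 81 = 980 - 81 = 899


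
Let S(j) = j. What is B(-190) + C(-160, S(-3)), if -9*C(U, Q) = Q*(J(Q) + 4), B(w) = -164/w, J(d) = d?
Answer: 341/285 ≈ 1.1965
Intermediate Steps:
C(U, Q) = -Q*(4 + Q)/9 (C(U, Q) = -Q*(Q + 4)/9 = -Q*(4 + Q)/9)
B(-190) + C(-160, S(-3)) = -164/(-190) - 1/9*(-3)*(4 - 3) = -164*(-1/190) - 1/9*(-3)*1 = 82/95 + 1/3 = 341/285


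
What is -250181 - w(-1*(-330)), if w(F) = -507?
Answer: -249674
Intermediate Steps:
-250181 - w(-1*(-330)) = -250181 - 1*(-507) = -250181 + 507 = -249674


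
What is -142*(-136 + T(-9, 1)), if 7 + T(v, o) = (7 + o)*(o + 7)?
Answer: 11218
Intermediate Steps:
T(v, o) = -7 + (7 + o)² (T(v, o) = -7 + (7 + o)*(o + 7) = -7 + (7 + o)*(7 + o) = -7 + (7 + o)²)
-142*(-136 + T(-9, 1)) = -142*(-136 + (-7 + (7 + 1)²)) = -142*(-136 + (-7 + 8²)) = -142*(-136 + (-7 + 64)) = -142*(-136 + 57) = -142*(-79) = 11218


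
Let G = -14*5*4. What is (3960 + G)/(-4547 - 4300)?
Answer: -3680/8847 ≈ -0.41596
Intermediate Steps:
G = -280 (G = -70*4 = -280)
(3960 + G)/(-4547 - 4300) = (3960 - 280)/(-4547 - 4300) = 3680/(-8847) = 3680*(-1/8847) = -3680/8847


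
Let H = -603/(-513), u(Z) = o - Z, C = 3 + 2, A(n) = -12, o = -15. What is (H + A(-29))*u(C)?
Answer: 12340/57 ≈ 216.49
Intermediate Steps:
C = 5
u(Z) = -15 - Z
H = 67/57 (H = -603*(-1/513) = 67/57 ≈ 1.1754)
(H + A(-29))*u(C) = (67/57 - 12)*(-15 - 1*5) = -617*(-15 - 5)/57 = -617/57*(-20) = 12340/57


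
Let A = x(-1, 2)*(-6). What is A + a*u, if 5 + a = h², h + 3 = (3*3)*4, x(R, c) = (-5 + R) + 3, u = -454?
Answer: -492118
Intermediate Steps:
x(R, c) = -2 + R
h = 33 (h = -3 + (3*3)*4 = -3 + 9*4 = -3 + 36 = 33)
A = 18 (A = (-2 - 1)*(-6) = -3*(-6) = 18)
a = 1084 (a = -5 + 33² = -5 + 1089 = 1084)
A + a*u = 18 + 1084*(-454) = 18 - 492136 = -492118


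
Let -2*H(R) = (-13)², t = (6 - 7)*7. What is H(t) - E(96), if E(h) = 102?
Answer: -373/2 ≈ -186.50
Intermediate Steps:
t = -7 (t = -1*7 = -7)
H(R) = -169/2 (H(R) = -½*(-13)² = -½*169 = -169/2)
H(t) - E(96) = -169/2 - 1*102 = -169/2 - 102 = -373/2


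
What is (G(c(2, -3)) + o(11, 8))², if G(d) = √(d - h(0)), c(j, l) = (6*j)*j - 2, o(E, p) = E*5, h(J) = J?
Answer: (55 + √22)² ≈ 3562.9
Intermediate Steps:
o(E, p) = 5*E
c(j, l) = -2 + 6*j² (c(j, l) = 6*j² - 2 = -2 + 6*j²)
G(d) = √d (G(d) = √(d - 1*0) = √(d + 0) = √d)
(G(c(2, -3)) + o(11, 8))² = (√(-2 + 6*2²) + 5*11)² = (√(-2 + 6*4) + 55)² = (√(-2 + 24) + 55)² = (√22 + 55)² = (55 + √22)²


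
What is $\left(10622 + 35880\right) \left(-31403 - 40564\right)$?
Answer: $-3346609434$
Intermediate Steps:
$\left(10622 + 35880\right) \left(-31403 - 40564\right) = 46502 \left(-71967\right) = -3346609434$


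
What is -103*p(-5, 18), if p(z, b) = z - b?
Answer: 2369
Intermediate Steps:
-103*p(-5, 18) = -103*(-5 - 1*18) = -103*(-5 - 18) = -103*(-23) = -1*(-2369) = 2369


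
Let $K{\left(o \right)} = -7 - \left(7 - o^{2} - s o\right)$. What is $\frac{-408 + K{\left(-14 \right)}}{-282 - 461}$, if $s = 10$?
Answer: $\frac{366}{743} \approx 0.4926$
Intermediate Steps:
$K{\left(o \right)} = -14 + o^{2} + 10 o$ ($K{\left(o \right)} = -7 - \left(7 - o^{2} - 10 o\right) = -7 + \left(-7 + o^{2} + 10 o\right) = -14 + o^{2} + 10 o$)
$\frac{-408 + K{\left(-14 \right)}}{-282 - 461} = \frac{-408 + \left(-14 + \left(-14\right)^{2} + 10 \left(-14\right)\right)}{-282 - 461} = \frac{-408 - -42}{-743} = \left(-408 + 42\right) \left(- \frac{1}{743}\right) = \left(-366\right) \left(- \frac{1}{743}\right) = \frac{366}{743}$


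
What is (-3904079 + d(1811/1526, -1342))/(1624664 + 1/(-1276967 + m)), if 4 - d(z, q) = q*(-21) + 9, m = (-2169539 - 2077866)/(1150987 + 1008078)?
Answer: -2168297875702637432/895858901694049115 ≈ -2.4204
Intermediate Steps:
m = -849481/431813 (m = -4247405/2159065 = -4247405*1/2159065 = -849481/431813 ≈ -1.9672)
d(z, q) = -5 + 21*q (d(z, q) = 4 - (q*(-21) + 9) = 4 - (-21*q + 9) = 4 - (9 - 21*q) = 4 + (-9 + 21*q) = -5 + 21*q)
(-3904079 + d(1811/1526, -1342))/(1624664 + 1/(-1276967 + m)) = (-3904079 + (-5 + 21*(-1342)))/(1624664 + 1/(-1276967 - 849481/431813)) = (-3904079 + (-5 - 28182))/(1624664 + 1/(-551411800652/431813)) = (-3904079 - 28187)/(1624664 - 431813/551411800652) = -3932266/895858901694049115/551411800652 = -3932266*551411800652/895858901694049115 = -2168297875702637432/895858901694049115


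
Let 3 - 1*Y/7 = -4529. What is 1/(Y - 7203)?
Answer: 1/24521 ≈ 4.0781e-5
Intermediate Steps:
Y = 31724 (Y = 21 - 7*(-4529) = 21 + 31703 = 31724)
1/(Y - 7203) = 1/(31724 - 7203) = 1/24521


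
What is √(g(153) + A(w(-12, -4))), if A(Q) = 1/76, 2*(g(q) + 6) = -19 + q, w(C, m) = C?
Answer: √88103/38 ≈ 7.8111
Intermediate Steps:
g(q) = -31/2 + q/2 (g(q) = -6 + (-19 + q)/2 = -6 + (-19/2 + q/2) = -31/2 + q/2)
A(Q) = 1/76
√(g(153) + A(w(-12, -4))) = √((-31/2 + (½)*153) + 1/76) = √((-31/2 + 153/2) + 1/76) = √(61 + 1/76) = √(4637/76) = √88103/38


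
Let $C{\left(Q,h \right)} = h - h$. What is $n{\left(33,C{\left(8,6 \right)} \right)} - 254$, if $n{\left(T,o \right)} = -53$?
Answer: $-307$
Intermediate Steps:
$C{\left(Q,h \right)} = 0$
$n{\left(33,C{\left(8,6 \right)} \right)} - 254 = -53 - 254 = -307$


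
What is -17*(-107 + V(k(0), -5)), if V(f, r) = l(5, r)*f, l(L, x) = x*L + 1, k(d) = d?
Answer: 1819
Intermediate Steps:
l(L, x) = 1 + L*x (l(L, x) = L*x + 1 = 1 + L*x)
V(f, r) = f*(1 + 5*r) (V(f, r) = (1 + 5*r)*f = f*(1 + 5*r))
-17*(-107 + V(k(0), -5)) = -17*(-107 + 0*(1 + 5*(-5))) = -17*(-107 + 0*(1 - 25)) = -17*(-107 + 0*(-24)) = -17*(-107 + 0) = -17*(-107) = 1819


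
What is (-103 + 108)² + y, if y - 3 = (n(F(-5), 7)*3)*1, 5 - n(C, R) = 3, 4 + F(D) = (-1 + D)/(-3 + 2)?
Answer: 34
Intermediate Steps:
F(D) = -3 - D (F(D) = -4 + (-1 + D)/(-3 + 2) = -4 + (-1 + D)/(-1) = -4 + (-1 + D)*(-1) = -4 + (1 - D) = -3 - D)
n(C, R) = 2 (n(C, R) = 5 - 1*3 = 5 - 3 = 2)
y = 9 (y = 3 + (2*3)*1 = 3 + 6*1 = 3 + 6 = 9)
(-103 + 108)² + y = (-103 + 108)² + 9 = 5² + 9 = 25 + 9 = 34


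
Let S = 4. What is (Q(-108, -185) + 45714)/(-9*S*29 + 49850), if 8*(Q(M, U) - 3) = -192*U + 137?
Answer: 401393/390448 ≈ 1.0280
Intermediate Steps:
Q(M, U) = 161/8 - 24*U (Q(M, U) = 3 + (-192*U + 137)/8 = 3 + (137 - 192*U)/8 = 3 + (137/8 - 24*U) = 161/8 - 24*U)
(Q(-108, -185) + 45714)/(-9*S*29 + 49850) = ((161/8 - 24*(-185)) + 45714)/(-9*4*29 + 49850) = ((161/8 + 4440) + 45714)/(-36*29 + 49850) = (35681/8 + 45714)/(-1044 + 49850) = (401393/8)/48806 = (401393/8)*(1/48806) = 401393/390448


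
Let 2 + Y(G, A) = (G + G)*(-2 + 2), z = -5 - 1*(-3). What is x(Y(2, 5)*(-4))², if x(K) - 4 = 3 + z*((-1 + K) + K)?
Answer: 529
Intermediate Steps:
z = -2 (z = -5 + 3 = -2)
Y(G, A) = -2 (Y(G, A) = -2 + (G + G)*(-2 + 2) = -2 + (2*G)*0 = -2 + 0 = -2)
x(K) = 9 - 4*K (x(K) = 4 + (3 - 2*((-1 + K) + K)) = 4 + (3 - 2*(-1 + 2*K)) = 4 + (3 + (2 - 4*K)) = 4 + (5 - 4*K) = 9 - 4*K)
x(Y(2, 5)*(-4))² = (9 - (-8)*(-4))² = (9 - 4*8)² = (9 - 32)² = (-23)² = 529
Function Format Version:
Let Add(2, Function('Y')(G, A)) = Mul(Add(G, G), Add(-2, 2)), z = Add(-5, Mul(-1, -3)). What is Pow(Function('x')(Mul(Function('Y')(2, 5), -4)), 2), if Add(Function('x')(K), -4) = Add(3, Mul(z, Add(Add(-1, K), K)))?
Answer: 529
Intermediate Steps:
z = -2 (z = Add(-5, 3) = -2)
Function('Y')(G, A) = -2 (Function('Y')(G, A) = Add(-2, Mul(Add(G, G), Add(-2, 2))) = Add(-2, Mul(Mul(2, G), 0)) = Add(-2, 0) = -2)
Function('x')(K) = Add(9, Mul(-4, K)) (Function('x')(K) = Add(4, Add(3, Mul(-2, Add(Add(-1, K), K)))) = Add(4, Add(3, Mul(-2, Add(-1, Mul(2, K))))) = Add(4, Add(3, Add(2, Mul(-4, K)))) = Add(4, Add(5, Mul(-4, K))) = Add(9, Mul(-4, K)))
Pow(Function('x')(Mul(Function('Y')(2, 5), -4)), 2) = Pow(Add(9, Mul(-4, Mul(-2, -4))), 2) = Pow(Add(9, Mul(-4, 8)), 2) = Pow(Add(9, -32), 2) = Pow(-23, 2) = 529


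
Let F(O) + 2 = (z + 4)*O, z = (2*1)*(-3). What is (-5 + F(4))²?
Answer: 225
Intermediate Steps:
z = -6 (z = 2*(-3) = -6)
F(O) = -2 - 2*O (F(O) = -2 + (-6 + 4)*O = -2 - 2*O)
(-5 + F(4))² = (-5 + (-2 - 2*4))² = (-5 + (-2 - 8))² = (-5 - 10)² = (-15)² = 225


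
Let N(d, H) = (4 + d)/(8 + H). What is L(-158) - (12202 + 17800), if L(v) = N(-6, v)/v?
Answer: -355523701/11850 ≈ -30002.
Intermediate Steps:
N(d, H) = (4 + d)/(8 + H)
L(v) = -2/(v*(8 + v)) (L(v) = ((4 - 6)/(8 + v))/v = (-2/(8 + v))/v = -2/(v*(8 + v)))
L(-158) - (12202 + 17800) = -2/(-158*(8 - 158)) - (12202 + 17800) = -2*(-1/158)/(-150) - 1*30002 = -2*(-1/158)*(-1/150) - 30002 = -1/11850 - 30002 = -355523701/11850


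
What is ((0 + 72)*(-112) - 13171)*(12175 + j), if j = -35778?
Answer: 501209705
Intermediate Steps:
((0 + 72)*(-112) - 13171)*(12175 + j) = ((0 + 72)*(-112) - 13171)*(12175 - 35778) = (72*(-112) - 13171)*(-23603) = (-8064 - 13171)*(-23603) = -21235*(-23603) = 501209705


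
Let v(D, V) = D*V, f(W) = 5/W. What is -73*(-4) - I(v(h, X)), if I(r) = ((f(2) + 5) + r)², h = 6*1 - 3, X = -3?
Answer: 1159/4 ≈ 289.75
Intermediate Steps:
h = 3 (h = 6 - 3 = 3)
I(r) = (15/2 + r)² (I(r) = ((5/2 + 5) + r)² = (15/2 + r)²)
-73*(-4) - I(v(h, X)) = -73*(-4) - (15 + 2*(3*(-3)))²/4 = 292 - (15 + 2*(-9))²/4 = 292 - (15 - 18)²/4 = 292 - (-3)²/4 = 292 - 9/4 = 1159/4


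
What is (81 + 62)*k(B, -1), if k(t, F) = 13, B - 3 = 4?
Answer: 1859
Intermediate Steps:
B = 7 (B = 3 + 4 = 7)
(81 + 62)*k(B, -1) = (81 + 62)*13 = 143*13 = 1859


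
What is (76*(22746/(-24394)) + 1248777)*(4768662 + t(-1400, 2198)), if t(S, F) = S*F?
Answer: 25761759083760102/12197 ≈ 2.1121e+12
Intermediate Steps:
t(S, F) = F*S
(76*(22746/(-24394)) + 1248777)*(4768662 + t(-1400, 2198)) = (76*(22746/(-24394)) + 1248777)*(4768662 + 2198*(-1400)) = (76*(22746*(-1/24394)) + 1248777)*(4768662 - 3077200) = (76*(-11373/12197) + 1248777)*1691462 = (-864348/12197 + 1248777)*1691462 = (15230468721/12197)*1691462 = 25761759083760102/12197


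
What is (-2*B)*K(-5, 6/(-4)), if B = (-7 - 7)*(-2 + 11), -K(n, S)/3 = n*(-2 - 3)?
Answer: -18900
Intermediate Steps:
K(n, S) = 15*n (K(n, S) = -3*n*(-2 - 3) = -3*n*(-5) = -(-15)*n = 15*n)
B = -126 (B = -14*9 = -126)
(-2*B)*K(-5, 6/(-4)) = (-2*(-126))*(15*(-5)) = 252*(-75) = -18900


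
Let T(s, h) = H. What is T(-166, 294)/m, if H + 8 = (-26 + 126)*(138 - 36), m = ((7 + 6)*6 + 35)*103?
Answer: 10192/11639 ≈ 0.87568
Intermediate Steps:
m = 11639 (m = (13*6 + 35)*103 = (78 + 35)*103 = 113*103 = 11639)
H = 10192 (H = -8 + (-26 + 126)*(138 - 36) = -8 + 100*102 = -8 + 10200 = 10192)
T(s, h) = 10192
T(-166, 294)/m = 10192/11639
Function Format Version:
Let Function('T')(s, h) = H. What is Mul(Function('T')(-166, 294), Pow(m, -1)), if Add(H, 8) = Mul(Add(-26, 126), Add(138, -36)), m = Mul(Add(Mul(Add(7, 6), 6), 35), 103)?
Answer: Rational(10192, 11639) ≈ 0.87568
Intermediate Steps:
m = 11639 (m = Mul(Add(Mul(13, 6), 35), 103) = Mul(Add(78, 35), 103) = Mul(113, 103) = 11639)
H = 10192 (H = Add(-8, Mul(Add(-26, 126), Add(138, -36))) = Add(-8, Mul(100, 102)) = Add(-8, 10200) = 10192)
Function('T')(s, h) = 10192
Mul(Function('T')(-166, 294), Pow(m, -1)) = Mul(10192, Pow(11639, -1)) = Mul(10192, Rational(1, 11639)) = Rational(10192, 11639)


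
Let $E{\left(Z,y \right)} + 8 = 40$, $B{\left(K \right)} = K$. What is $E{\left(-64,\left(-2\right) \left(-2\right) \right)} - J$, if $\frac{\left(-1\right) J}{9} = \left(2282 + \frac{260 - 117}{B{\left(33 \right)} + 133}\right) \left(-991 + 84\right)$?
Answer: $- \frac{3093404353}{166} \approx -1.8635 \cdot 10^{7}$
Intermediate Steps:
$E{\left(Z,y \right)} = 32$ ($E{\left(Z,y \right)} = -8 + 40 = 32$)
$J = \frac{3093409665}{166}$ ($J = - 9 \left(2282 + \frac{260 - 117}{33 + 133}\right) \left(-991 + 84\right) = - 9 \left(2282 + \frac{143}{166}\right) \left(-907\right) = - 9 \cdot \frac{378955}{166} \left(-907\right) = \left(-9\right) \left(- \frac{343712185}{166}\right) = \frac{3093409665}{166} \approx 1.8635 \cdot 10^{7}$)
$E{\left(-64,\left(-2\right) \left(-2\right) \right)} - J = 32 - \frac{3093409665}{166} = - \frac{3093404353}{166}$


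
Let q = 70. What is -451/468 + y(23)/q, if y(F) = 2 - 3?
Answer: -16019/16380 ≈ -0.97796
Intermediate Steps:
y(F) = -1
-451/468 + y(23)/q = -451/468 - 1/70 = -16019/16380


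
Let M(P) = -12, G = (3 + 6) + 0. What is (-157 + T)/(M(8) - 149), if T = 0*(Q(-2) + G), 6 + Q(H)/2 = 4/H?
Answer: 157/161 ≈ 0.97515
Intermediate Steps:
G = 9 (G = 9 + 0 = 9)
Q(H) = -12 + 8/H (Q(H) = -12 + 2*(4/H) = -12 + 8/H)
T = 0 (T = 0*((-12 + 8/(-2)) + 9) = 0*((-12 + 8*(-½)) + 9) = 0*((-12 - 4) + 9) = 0*(-16 + 9) = 0*(-7) = 0)
(-157 + T)/(M(8) - 149) = (-157 + 0)/(-12 - 149) = -157/(-161) = -157*(-1/161) = 157/161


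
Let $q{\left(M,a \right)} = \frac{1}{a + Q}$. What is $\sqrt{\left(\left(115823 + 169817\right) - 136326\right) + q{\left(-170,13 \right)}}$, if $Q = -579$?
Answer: $\frac{\sqrt{47833635218}}{566} \approx 386.41$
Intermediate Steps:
$q{\left(M,a \right)} = \frac{1}{-579 + a}$ ($q{\left(M,a \right)} = \frac{1}{a - 579} = \frac{1}{-579 + a}$)
$\sqrt{\left(\left(115823 + 169817\right) - 136326\right) + q{\left(-170,13 \right)}} = \sqrt{\left(\left(115823 + 169817\right) - 136326\right) + \frac{1}{-579 + 13}} = \sqrt{\left(285640 - 136326\right) + \frac{1}{-566}} = \sqrt{149314 - \frac{1}{566}} = \sqrt{\frac{84511723}{566}} = \frac{\sqrt{47833635218}}{566}$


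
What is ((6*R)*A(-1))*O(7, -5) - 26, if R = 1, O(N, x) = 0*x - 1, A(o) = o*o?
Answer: -32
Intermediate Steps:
A(o) = o**2
O(N, x) = -1 (O(N, x) = 0 - 1 = -1)
((6*R)*A(-1))*O(7, -5) - 26 = ((6*1)*(-1)**2)*(-1) - 26 = (6*1)*(-1) - 26 = 6*(-1) - 26 = -6 - 26 = -32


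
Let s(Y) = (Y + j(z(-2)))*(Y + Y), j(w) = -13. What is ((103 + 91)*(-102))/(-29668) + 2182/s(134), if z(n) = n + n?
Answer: 88302605/120259238 ≈ 0.73427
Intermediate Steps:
z(n) = 2*n
s(Y) = 2*Y*(-13 + Y) (s(Y) = (Y - 13)*(Y + Y) = (-13 + Y)*(2*Y) = 2*Y*(-13 + Y))
((103 + 91)*(-102))/(-29668) + 2182/s(134) = ((103 + 91)*(-102))/(-29668) + 2182/((2*134*(-13 + 134))) = (194*(-102))*(-1/29668) + 2182/((2*134*121)) = -19788*(-1/29668) + 2182/32428 = 4947/7417 + 2182*(1/32428) = 4947/7417 + 1091/16214 = 88302605/120259238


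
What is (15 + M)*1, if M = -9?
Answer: 6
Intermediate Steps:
(15 + M)*1 = (15 - 9)*1 = 6*1 = 6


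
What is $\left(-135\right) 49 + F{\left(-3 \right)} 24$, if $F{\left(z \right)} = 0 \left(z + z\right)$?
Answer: $-6615$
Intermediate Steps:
$F{\left(z \right)} = 0$ ($F{\left(z \right)} = 0 \cdot 2 z = 0$)
$\left(-135\right) 49 + F{\left(-3 \right)} 24 = \left(-135\right) 49 + 0 \cdot 24 = -6615 + 0 = -6615$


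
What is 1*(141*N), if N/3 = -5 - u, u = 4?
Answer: -3807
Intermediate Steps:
N = -27 (N = 3*(-5 - 1*4) = 3*(-5 - 4) = 3*(-9) = -27)
1*(141*N) = 1*(141*(-27)) = 1*(-3807) = -3807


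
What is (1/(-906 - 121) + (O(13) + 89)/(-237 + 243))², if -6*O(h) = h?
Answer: 286258170961/1366928784 ≈ 209.42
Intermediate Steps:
O(h) = -h/6
(1/(-906 - 121) + (O(13) + 89)/(-237 + 243))² = (1/(-906 - 121) + (-⅙*13 + 89)/(-237 + 243))² = (1/(-1027) + (-13/6 + 89)/6)² = (-1/1027 + (521/6)*(⅙))² = (-1/1027 + 521/36)² = (535031/36972)² = 286258170961/1366928784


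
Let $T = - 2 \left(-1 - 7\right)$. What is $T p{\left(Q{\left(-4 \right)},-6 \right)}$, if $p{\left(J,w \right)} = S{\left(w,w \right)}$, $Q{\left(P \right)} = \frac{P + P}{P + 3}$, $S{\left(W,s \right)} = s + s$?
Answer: $-192$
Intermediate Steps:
$S{\left(W,s \right)} = 2 s$
$Q{\left(P \right)} = \frac{2 P}{3 + P}$
$p{\left(J,w \right)} = 2 w$
$T = 16$ ($T = \left(-2\right) \left(-8\right) = 16$)
$T p{\left(Q{\left(-4 \right)},-6 \right)} = 16 \cdot 2 \left(-6\right) = 16 \left(-12\right) = -192$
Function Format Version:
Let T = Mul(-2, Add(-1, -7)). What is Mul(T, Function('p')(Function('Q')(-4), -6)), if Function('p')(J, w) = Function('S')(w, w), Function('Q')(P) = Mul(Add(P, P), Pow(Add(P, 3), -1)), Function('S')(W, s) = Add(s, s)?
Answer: -192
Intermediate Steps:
Function('S')(W, s) = Mul(2, s)
Function('Q')(P) = Mul(2, P, Pow(Add(3, P), -1)) (Function('Q')(P) = Mul(Mul(2, P), Pow(Add(3, P), -1)) = Mul(2, P, Pow(Add(3, P), -1)))
Function('p')(J, w) = Mul(2, w)
T = 16 (T = Mul(-2, -8) = 16)
Mul(T, Function('p')(Function('Q')(-4), -6)) = Mul(16, Mul(2, -6)) = Mul(16, -12) = -192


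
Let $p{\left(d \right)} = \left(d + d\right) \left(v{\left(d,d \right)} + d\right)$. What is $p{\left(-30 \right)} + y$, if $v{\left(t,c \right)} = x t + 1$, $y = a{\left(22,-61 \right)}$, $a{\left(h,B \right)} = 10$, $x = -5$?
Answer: $-7250$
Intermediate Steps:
$y = 10$
$v{\left(t,c \right)} = 1 - 5 t$ ($v{\left(t,c \right)} = - 5 t + 1 = 1 - 5 t$)
$p{\left(d \right)} = 2 d \left(1 - 4 d\right)$ ($p{\left(d \right)} = \left(d + d\right) \left(\left(1 - 5 d\right) + d\right) = 2 d \left(1 - 4 d\right)$)
$p{\left(-30 \right)} + y = 2 \left(-30\right) \left(1 - -120\right) + 10 = 2 \left(-30\right) \left(1 + 120\right) + 10 = 2 \left(-30\right) 121 + 10 = -7260 + 10 = -7250$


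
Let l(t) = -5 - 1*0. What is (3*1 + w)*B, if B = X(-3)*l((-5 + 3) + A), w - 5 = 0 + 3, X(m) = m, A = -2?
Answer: 165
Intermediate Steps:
l(t) = -5 (l(t) = -5 + 0 = -5)
w = 8 (w = 5 + (0 + 3) = 5 + 3 = 8)
B = 15 (B = -3*(-5) = 15)
(3*1 + w)*B = (3*1 + 8)*15 = (3 + 8)*15 = 11*15 = 165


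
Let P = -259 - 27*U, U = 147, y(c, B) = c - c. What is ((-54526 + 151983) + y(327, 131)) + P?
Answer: 93229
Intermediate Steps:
y(c, B) = 0
P = -4228 (P = -259 - 27*147 = -259 - 3969 = -4228)
((-54526 + 151983) + y(327, 131)) + P = ((-54526 + 151983) + 0) - 4228 = (97457 + 0) - 4228 = 97457 - 4228 = 93229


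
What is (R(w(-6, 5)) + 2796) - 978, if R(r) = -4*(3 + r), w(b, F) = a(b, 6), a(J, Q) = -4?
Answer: 1822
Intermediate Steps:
w(b, F) = -4
R(r) = -12 - 4*r
(R(w(-6, 5)) + 2796) - 978 = ((-12 - 4*(-4)) + 2796) - 978 = ((-12 + 16) + 2796) - 978 = (4 + 2796) - 978 = 2800 - 978 = 1822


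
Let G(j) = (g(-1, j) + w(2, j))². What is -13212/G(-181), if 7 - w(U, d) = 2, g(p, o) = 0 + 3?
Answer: -3303/16 ≈ -206.44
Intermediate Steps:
g(p, o) = 3
w(U, d) = 5 (w(U, d) = 7 - 1*2 = 7 - 2 = 5)
G(j) = 64 (G(j) = (3 + 5)² = 8² = 64)
-13212/G(-181) = -13212/64 = -13212*1/64 = -3303/16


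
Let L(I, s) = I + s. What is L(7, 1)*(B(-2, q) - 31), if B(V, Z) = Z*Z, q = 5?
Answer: -48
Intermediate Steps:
B(V, Z) = Z**2
L(7, 1)*(B(-2, q) - 31) = (7 + 1)*(5**2 - 31) = 8*(25 - 31) = 8*(-6) = -48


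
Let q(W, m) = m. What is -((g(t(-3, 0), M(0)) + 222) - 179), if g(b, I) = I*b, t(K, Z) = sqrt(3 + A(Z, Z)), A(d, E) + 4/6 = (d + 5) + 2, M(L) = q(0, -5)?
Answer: -43 + 10*sqrt(21)/3 ≈ -27.725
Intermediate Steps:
M(L) = -5
A(d, E) = 19/3 + d (A(d, E) = -2/3 + ((d + 5) + 2) = -2/3 + ((5 + d) + 2) = -2/3 + (7 + d) = 19/3 + d)
t(K, Z) = sqrt(28/3 + Z) (t(K, Z) = sqrt(3 + (19/3 + Z)) = sqrt(28/3 + Z))
-((g(t(-3, 0), M(0)) + 222) - 179) = -((-5*sqrt(84 + 9*0)/3 + 222) - 179) = -((-5*sqrt(84 + 0)/3 + 222) - 179) = -((-5*sqrt(84)/3 + 222) - 179) = -((-5*2*sqrt(21)/3 + 222) - 179) = -((-10*sqrt(21)/3 + 222) - 179) = -((222 - 10*sqrt(21)/3) - 179) = -(43 - 10*sqrt(21)/3) = -43 + 10*sqrt(21)/3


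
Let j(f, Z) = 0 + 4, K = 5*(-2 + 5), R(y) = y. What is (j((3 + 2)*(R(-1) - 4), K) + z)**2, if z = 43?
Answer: 2209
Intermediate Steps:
K = 15 (K = 5*3 = 15)
j(f, Z) = 4
(j((3 + 2)*(R(-1) - 4), K) + z)**2 = (4 + 43)**2 = 47**2 = 2209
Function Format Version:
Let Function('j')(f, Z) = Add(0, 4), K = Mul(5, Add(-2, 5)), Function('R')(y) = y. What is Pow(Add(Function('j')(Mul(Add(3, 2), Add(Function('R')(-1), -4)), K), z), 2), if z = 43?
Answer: 2209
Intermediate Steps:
K = 15 (K = Mul(5, 3) = 15)
Function('j')(f, Z) = 4
Pow(Add(Function('j')(Mul(Add(3, 2), Add(Function('R')(-1), -4)), K), z), 2) = Pow(Add(4, 43), 2) = Pow(47, 2) = 2209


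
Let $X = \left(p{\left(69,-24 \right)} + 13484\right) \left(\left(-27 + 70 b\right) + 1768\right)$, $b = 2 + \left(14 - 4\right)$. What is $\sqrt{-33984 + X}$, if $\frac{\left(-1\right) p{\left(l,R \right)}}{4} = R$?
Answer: $2 \sqrt{8753999} \approx 5917.4$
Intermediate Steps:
$p{\left(l,R \right)} = - 4 R$
$b = 12$ ($b = 2 + \left(14 - 4\right) = 2 + 10 = 12$)
$X = 35049980$ ($X = \left(\left(-4\right) \left(-24\right) + 13484\right) \left(\left(-27 + 70 \cdot 12\right) + 1768\right) = \left(96 + 13484\right) \left(\left(-27 + 840\right) + 1768\right) = 13580 \left(813 + 1768\right) = 13580 \cdot 2581 = 35049980$)
$\sqrt{-33984 + X} = \sqrt{-33984 + 35049980} = \sqrt{35015996} = 2 \sqrt{8753999}$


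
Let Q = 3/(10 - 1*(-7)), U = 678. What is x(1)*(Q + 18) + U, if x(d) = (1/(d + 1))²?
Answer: 46413/68 ≈ 682.54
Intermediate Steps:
x(d) = (1 + d)⁻² (x(d) = (1/(1 + d))² = (1 + d)⁻²)
Q = 3/17 (Q = 3/(10 + 7) = 3/17 ≈ 0.17647)
x(1)*(Q + 18) + U = (3/17 + 18)/(1 + 1)² + 678 = (309/17)/2² + 678 = (¼)*(309/17) + 678 = 309/68 + 678 = 46413/68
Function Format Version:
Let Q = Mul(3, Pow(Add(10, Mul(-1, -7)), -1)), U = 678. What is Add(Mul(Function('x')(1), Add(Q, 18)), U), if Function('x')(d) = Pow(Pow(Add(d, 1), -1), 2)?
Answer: Rational(46413, 68) ≈ 682.54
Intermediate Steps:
Function('x')(d) = Pow(Add(1, d), -2) (Function('x')(d) = Pow(Pow(Add(1, d), -1), 2) = Pow(Add(1, d), -2))
Q = Rational(3, 17) (Q = Mul(3, Pow(Add(10, 7), -1)) = Mul(3, Pow(17, -1)) = Mul(3, Rational(1, 17)) = Rational(3, 17) ≈ 0.17647)
Add(Mul(Function('x')(1), Add(Q, 18)), U) = Add(Mul(Pow(Add(1, 1), -2), Add(Rational(3, 17), 18)), 678) = Add(Mul(Pow(2, -2), Rational(309, 17)), 678) = Add(Mul(Rational(1, 4), Rational(309, 17)), 678) = Add(Rational(309, 68), 678) = Rational(46413, 68)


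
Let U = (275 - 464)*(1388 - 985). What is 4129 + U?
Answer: -72038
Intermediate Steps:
U = -76167 (U = -189*403 = -76167)
4129 + U = 4129 - 76167 = -72038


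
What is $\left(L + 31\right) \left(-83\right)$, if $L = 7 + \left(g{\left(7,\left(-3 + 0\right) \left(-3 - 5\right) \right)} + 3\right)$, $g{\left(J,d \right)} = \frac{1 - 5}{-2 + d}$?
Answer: $- \frac{37267}{11} \approx -3387.9$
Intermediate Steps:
$g{\left(J,d \right)} = - \frac{4}{-2 + d}$
$L = \frac{108}{11}$ ($L = 7 + \left(- \frac{4}{-2 + \left(-3 + 0\right) \left(-3 - 5\right)} + 3\right) = 7 + \left(- \frac{4}{-2 - -24} + 3\right) = 7 + \left(- \frac{4}{-2 + 24} + 3\right) = 7 + \left(- \frac{4}{22} + 3\right) = 7 + \left(\left(-4\right) \frac{1}{22} + 3\right) = 7 + \left(- \frac{2}{11} + 3\right) = 7 + \frac{31}{11} = \frac{108}{11} \approx 9.8182$)
$\left(L + 31\right) \left(-83\right) = \left(\frac{108}{11} + 31\right) \left(-83\right) = \frac{449}{11} \left(-83\right) = - \frac{37267}{11}$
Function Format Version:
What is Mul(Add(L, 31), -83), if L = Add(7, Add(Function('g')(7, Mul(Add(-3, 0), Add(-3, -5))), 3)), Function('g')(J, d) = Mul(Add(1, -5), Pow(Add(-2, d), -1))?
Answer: Rational(-37267, 11) ≈ -3387.9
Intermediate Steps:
Function('g')(J, d) = Mul(-4, Pow(Add(-2, d), -1))
L = Rational(108, 11) (L = Add(7, Add(Mul(-4, Pow(Add(-2, Mul(Add(-3, 0), Add(-3, -5))), -1)), 3)) = Add(7, Add(Mul(-4, Pow(Add(-2, Mul(-3, -8)), -1)), 3)) = Add(7, Add(Mul(-4, Pow(Add(-2, 24), -1)), 3)) = Add(7, Add(Mul(-4, Pow(22, -1)), 3)) = Add(7, Add(Mul(-4, Rational(1, 22)), 3)) = Add(7, Add(Rational(-2, 11), 3)) = Add(7, Rational(31, 11)) = Rational(108, 11) ≈ 9.8182)
Mul(Add(L, 31), -83) = Mul(Add(Rational(108, 11), 31), -83) = Mul(Rational(449, 11), -83) = Rational(-37267, 11)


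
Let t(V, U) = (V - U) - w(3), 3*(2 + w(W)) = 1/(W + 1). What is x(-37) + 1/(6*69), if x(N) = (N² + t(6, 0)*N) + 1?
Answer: 891827/828 ≈ 1077.1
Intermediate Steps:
w(W) = -2 + 1/(3*(1 + W)) (w(W) = -2 + 1/(3*(W + 1)) = -2 + 1/(3*(1 + W)))
t(V, U) = 23/12 + V - U (t(V, U) = (V - U) - (-5 - 6*3)/(3*(1 + 3)) = (V - U) - (-5 - 18)/(3*4) = (V - U) - (-23)/(3*4) = (V - U) - 1*(-23/12) = (V - U) + 23/12 = 23/12 + V - U)
x(N) = 1 + N² + 95*N/12 (x(N) = (N² + (23/12 + 6 - 1*0)*N) + 1 = (N² + (23/12 + 6 + 0)*N) + 1 = (N² + 95*N/12) + 1 = 1 + N² + 95*N/12)
x(-37) + 1/(6*69) = (1 + (-37)² + (95/12)*(-37)) + 1/(6*69) = (1 + 1369 - 3515/12) + 1/414 = 12925/12 + 1/414 = 891827/828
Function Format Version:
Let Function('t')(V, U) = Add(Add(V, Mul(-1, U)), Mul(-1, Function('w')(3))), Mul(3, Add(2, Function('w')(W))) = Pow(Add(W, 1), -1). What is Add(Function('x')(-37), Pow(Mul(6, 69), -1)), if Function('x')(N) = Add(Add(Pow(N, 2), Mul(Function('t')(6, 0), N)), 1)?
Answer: Rational(891827, 828) ≈ 1077.1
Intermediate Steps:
Function('w')(W) = Add(-2, Mul(Rational(1, 3), Pow(Add(1, W), -1))) (Function('w')(W) = Add(-2, Mul(Rational(1, 3), Pow(Add(W, 1), -1))) = Add(-2, Mul(Rational(1, 3), Pow(Add(1, W), -1))))
Function('t')(V, U) = Add(Rational(23, 12), V, Mul(-1, U)) (Function('t')(V, U) = Add(Add(V, Mul(-1, U)), Mul(-1, Mul(Rational(1, 3), Pow(Add(1, 3), -1), Add(-5, Mul(-6, 3))))) = Add(Add(V, Mul(-1, U)), Mul(-1, Mul(Rational(1, 3), Pow(4, -1), Add(-5, -18)))) = Add(Add(V, Mul(-1, U)), Mul(-1, Mul(Rational(1, 3), Rational(1, 4), -23))) = Add(Add(V, Mul(-1, U)), Mul(-1, Rational(-23, 12))) = Add(Add(V, Mul(-1, U)), Rational(23, 12)) = Add(Rational(23, 12), V, Mul(-1, U)))
Function('x')(N) = Add(1, Pow(N, 2), Mul(Rational(95, 12), N)) (Function('x')(N) = Add(Add(Pow(N, 2), Mul(Add(Rational(23, 12), 6, Mul(-1, 0)), N)), 1) = Add(Add(Pow(N, 2), Mul(Add(Rational(23, 12), 6, 0), N)), 1) = Add(Add(Pow(N, 2), Mul(Rational(95, 12), N)), 1) = Add(1, Pow(N, 2), Mul(Rational(95, 12), N)))
Add(Function('x')(-37), Pow(Mul(6, 69), -1)) = Add(Add(1, Pow(-37, 2), Mul(Rational(95, 12), -37)), Pow(Mul(6, 69), -1)) = Add(Add(1, 1369, Rational(-3515, 12)), Pow(414, -1)) = Add(Rational(12925, 12), Rational(1, 414)) = Rational(891827, 828)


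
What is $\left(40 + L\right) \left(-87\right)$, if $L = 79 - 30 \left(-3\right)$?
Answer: $-18183$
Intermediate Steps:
$L = 169$ ($L = 79 - -90 = 79 + 90 = 169$)
$\left(40 + L\right) \left(-87\right) = \left(40 + 169\right) \left(-87\right) = 209 \left(-87\right) = -18183$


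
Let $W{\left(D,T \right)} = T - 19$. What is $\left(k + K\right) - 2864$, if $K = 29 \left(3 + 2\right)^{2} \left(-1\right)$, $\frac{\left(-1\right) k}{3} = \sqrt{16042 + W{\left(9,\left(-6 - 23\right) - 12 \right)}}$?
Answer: $-3589 - 3 \sqrt{15982} \approx -3968.3$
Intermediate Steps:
$W{\left(D,T \right)} = -19 + T$ ($W{\left(D,T \right)} = T - 19 = -19 + T$)
$k = - 3 \sqrt{15982}$ ($k = - 3 \sqrt{16042 - 60} = - 3 \sqrt{15982} \approx -379.26$)
$K = -725$ ($K = 29 \cdot 5^{2} \left(-1\right) = 29 \cdot 25 \left(-1\right) = 725 \left(-1\right) = -725$)
$\left(k + K\right) - 2864 = \left(- 3 \sqrt{15982} - 725\right) - 2864 = \left(-725 - 3 \sqrt{15982}\right) - 2864 = -3589 - 3 \sqrt{15982}$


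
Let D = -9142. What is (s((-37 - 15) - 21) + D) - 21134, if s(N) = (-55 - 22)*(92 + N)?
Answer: -31739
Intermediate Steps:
s(N) = -7084 - 77*N (s(N) = -77*(92 + N) = -7084 - 77*N)
(s((-37 - 15) - 21) + D) - 21134 = ((-7084 - 77*((-37 - 15) - 21)) - 9142) - 21134 = ((-7084 - 77*(-52 - 21)) - 9142) - 21134 = ((-7084 - 77*(-73)) - 9142) - 21134 = ((-7084 + 5621) - 9142) - 21134 = (-1463 - 9142) - 21134 = -10605 - 21134 = -31739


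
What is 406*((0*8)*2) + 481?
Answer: 481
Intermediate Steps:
406*((0*8)*2) + 481 = 406*(0*2) + 481 = 406*0 + 481 = 0 + 481 = 481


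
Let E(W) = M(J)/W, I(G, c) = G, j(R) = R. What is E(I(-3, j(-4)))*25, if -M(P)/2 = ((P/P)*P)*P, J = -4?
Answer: 800/3 ≈ 266.67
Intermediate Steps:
M(P) = -2*P² (M(P) = -2*(P/P)*P*P = -2*1*P*P = -2*P*P = -2*P²)
E(W) = -32/W (E(W) = (-2*(-4)²)/W = (-2*16)/W = -32/W)
E(I(-3, j(-4)))*25 = -32/(-3)*25 = -32*(-⅓)*25 = (32/3)*25 = 800/3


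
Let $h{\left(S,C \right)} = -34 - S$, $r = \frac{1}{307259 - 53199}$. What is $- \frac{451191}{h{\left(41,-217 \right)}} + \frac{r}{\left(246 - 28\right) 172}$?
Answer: $\frac{286543395760549}{47631168800} \approx 6015.9$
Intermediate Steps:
$r = \frac{1}{254060} \approx 3.9361 \cdot 10^{-6}$
$- \frac{451191}{h{\left(41,-217 \right)}} + \frac{r}{\left(246 - 28\right) 172} = - \frac{451191}{-34 - 41} + \frac{1}{254060 \left(246 - 28\right) 172} = - \frac{451191}{-34 - 41} + \frac{1}{254060 \cdot 218 \cdot 172} = - \frac{451191}{-75} + \frac{1}{254060 \cdot 37496} = \left(-451191\right) \left(- \frac{1}{75}\right) + \frac{1}{254060} \cdot \frac{1}{37496} = \frac{150397}{25} + \frac{1}{9526233760} = \frac{286543395760549}{47631168800}$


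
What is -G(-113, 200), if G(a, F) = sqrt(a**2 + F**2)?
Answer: -sqrt(52769) ≈ -229.72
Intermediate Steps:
G(a, F) = sqrt(F**2 + a**2)
-G(-113, 200) = -sqrt(200**2 + (-113)**2) = -sqrt(40000 + 12769) = -sqrt(52769)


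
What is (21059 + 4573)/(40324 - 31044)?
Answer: 801/290 ≈ 2.7621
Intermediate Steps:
(21059 + 4573)/(40324 - 31044) = 25632/9280 = 25632*(1/9280) = 801/290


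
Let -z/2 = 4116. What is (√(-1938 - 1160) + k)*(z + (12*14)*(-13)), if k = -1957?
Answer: 20384112 - 10416*I*√3098 ≈ 2.0384e+7 - 5.7975e+5*I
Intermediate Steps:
z = -8232 (z = -2*4116 = -8232)
(√(-1938 - 1160) + k)*(z + (12*14)*(-13)) = (√(-1938 - 1160) - 1957)*(-8232 + (12*14)*(-13)) = (√(-3098) - 1957)*(-8232 + 168*(-13)) = (I*√3098 - 1957)*(-8232 - 2184) = (-1957 + I*√3098)*(-10416) = 20384112 - 10416*I*√3098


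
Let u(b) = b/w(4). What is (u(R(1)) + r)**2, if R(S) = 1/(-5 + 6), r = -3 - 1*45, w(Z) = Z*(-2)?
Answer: 148225/64 ≈ 2316.0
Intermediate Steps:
w(Z) = -2*Z
r = -48 (r = -3 - 45 = -48)
R(S) = 1 (R(S) = 1/1 = 1)
u(b) = -b/8 (u(b) = b/((-2*4)) = b/(-8) = b*(-1/8) = -b/8)
(u(R(1)) + r)**2 = (-1/8*1 - 48)**2 = (-1/8 - 48)**2 = (-385/8)**2 = 148225/64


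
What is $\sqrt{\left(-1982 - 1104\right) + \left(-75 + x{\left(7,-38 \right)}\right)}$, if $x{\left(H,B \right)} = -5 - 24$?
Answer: $i \sqrt{3190} \approx 56.48 i$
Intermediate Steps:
$x{\left(H,B \right)} = -29$ ($x{\left(H,B \right)} = -5 - 24 = -29$)
$\sqrt{\left(-1982 - 1104\right) + \left(-75 + x{\left(7,-38 \right)}\right)} = \sqrt{\left(-1982 - 1104\right) - 104} = \sqrt{-3086 - 104} = \sqrt{-3190} = i \sqrt{3190}$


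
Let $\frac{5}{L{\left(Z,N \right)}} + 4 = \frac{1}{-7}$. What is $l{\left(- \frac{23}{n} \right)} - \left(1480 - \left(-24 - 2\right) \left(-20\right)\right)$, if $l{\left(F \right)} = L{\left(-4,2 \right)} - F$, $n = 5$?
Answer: $- \frac{138708}{145} \approx -956.61$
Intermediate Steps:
$L{\left(Z,N \right)} = - \frac{35}{29}$ ($L{\left(Z,N \right)} = \frac{5}{-4 + \frac{1}{-7}} = \frac{5}{-4 - \frac{1}{7}} = \frac{5}{- \frac{29}{7}} = 5 \left(- \frac{7}{29}\right) = - \frac{35}{29}$)
$l{\left(F \right)} = - \frac{35}{29} - F$
$l{\left(- \frac{23}{n} \right)} - \left(1480 - \left(-24 - 2\right) \left(-20\right)\right) = \left(- \frac{35}{29} - - \frac{23}{5}\right) - \left(1480 - \left(-24 - 2\right) \left(-20\right)\right) = \left(- \frac{35}{29} - \left(-23\right) \frac{1}{5}\right) - \left(1480 - \left(-26\right) \left(-20\right)\right) = \left(- \frac{35}{29} - - \frac{23}{5}\right) - \left(1480 - 520\right) = \left(- \frac{35}{29} + \frac{23}{5}\right) - \left(1480 - 520\right) = \frac{492}{145} - 960 = - \frac{138708}{145}$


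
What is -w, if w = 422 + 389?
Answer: -811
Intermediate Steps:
w = 811
-w = -1*811 = -811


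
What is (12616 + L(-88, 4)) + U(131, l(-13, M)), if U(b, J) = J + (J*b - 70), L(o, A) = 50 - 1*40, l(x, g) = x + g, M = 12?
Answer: 12424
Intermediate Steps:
l(x, g) = g + x
L(o, A) = 10 (L(o, A) = 50 - 40 = 10)
U(b, J) = -70 + J + J*b (U(b, J) = J + (-70 + J*b) = -70 + J + J*b)
(12616 + L(-88, 4)) + U(131, l(-13, M)) = (12616 + 10) + (-70 + (12 - 13) + (12 - 13)*131) = 12626 + (-70 - 1 - 1*131) = 12626 + (-70 - 1 - 131) = 12626 - 202 = 12424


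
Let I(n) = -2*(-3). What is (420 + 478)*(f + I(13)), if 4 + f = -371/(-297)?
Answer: 866570/297 ≈ 2917.7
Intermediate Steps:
I(n) = 6
f = -817/297 (f = -4 - 371/(-297) = -4 - 371*(-1/297) = -4 + 371/297 = -817/297 ≈ -2.7508)
(420 + 478)*(f + I(13)) = (420 + 478)*(-817/297 + 6) = 898*(965/297) = 866570/297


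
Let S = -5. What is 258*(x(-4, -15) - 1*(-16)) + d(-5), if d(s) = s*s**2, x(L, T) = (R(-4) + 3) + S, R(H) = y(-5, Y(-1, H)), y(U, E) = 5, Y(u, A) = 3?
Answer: 4777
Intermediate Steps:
R(H) = 5
x(L, T) = 3 (x(L, T) = (5 + 3) - 5 = 8 - 5 = 3)
d(s) = s**3
258*(x(-4, -15) - 1*(-16)) + d(-5) = 258*(3 - 1*(-16)) + (-5)**3 = 258*(3 + 16) - 125 = 258*19 - 125 = 4902 - 125 = 4777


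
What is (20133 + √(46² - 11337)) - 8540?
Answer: 11593 + I*√9221 ≈ 11593.0 + 96.026*I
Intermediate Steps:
(20133 + √(46² - 11337)) - 8540 = (20133 + √(2116 - 11337)) - 8540 = (20133 + √(-9221)) - 8540 = (20133 + I*√9221) - 8540 = 11593 + I*√9221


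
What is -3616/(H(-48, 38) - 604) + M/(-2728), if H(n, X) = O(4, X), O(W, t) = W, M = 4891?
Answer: 866231/204600 ≈ 4.2338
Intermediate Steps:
H(n, X) = 4
-3616/(H(-48, 38) - 604) + M/(-2728) = -3616/(4 - 604) + 4891/(-2728) = -3616/(-600) + 4891*(-1/2728) = -3616*(-1/600) - 4891/2728 = 452/75 - 4891/2728 = 866231/204600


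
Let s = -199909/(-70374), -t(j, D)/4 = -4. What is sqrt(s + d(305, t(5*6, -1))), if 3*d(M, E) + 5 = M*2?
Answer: 3*sqrt(12503981946)/23458 ≈ 14.301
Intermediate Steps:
t(j, D) = 16 (t(j, D) = -4*(-4) = 16)
d(M, E) = -5/3 + 2*M/3 (d(M, E) = -5/3 + (M*2)/3 = -5/3 + (2*M)/3 = -5/3 + 2*M/3)
s = 199909/70374 (s = -199909*(-1/70374) = 199909/70374 ≈ 2.8407)
sqrt(s + d(305, t(5*6, -1))) = sqrt(199909/70374 + (-5/3 + (2/3)*305)) = sqrt(199909/70374 + (-5/3 + 610/3)) = sqrt(199909/70374 + 605/3) = sqrt(4797333/23458) = 3*sqrt(12503981946)/23458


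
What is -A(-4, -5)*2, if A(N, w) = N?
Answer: 8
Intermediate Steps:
-A(-4, -5)*2 = -1*(-4)*2 = 4*2 = 8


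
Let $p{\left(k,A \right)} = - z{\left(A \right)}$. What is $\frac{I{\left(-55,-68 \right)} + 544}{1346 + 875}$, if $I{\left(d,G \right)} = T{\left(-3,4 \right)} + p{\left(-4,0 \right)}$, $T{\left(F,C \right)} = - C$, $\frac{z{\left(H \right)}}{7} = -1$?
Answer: $\frac{547}{2221} \approx 0.24629$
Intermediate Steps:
$z{\left(H \right)} = -7$ ($z{\left(H \right)} = 7 \left(-1\right) = -7$)
$p{\left(k,A \right)} = 7$ ($p{\left(k,A \right)} = \left(-1\right) \left(-7\right) = 7$)
$I{\left(d,G \right)} = 3$ ($I{\left(d,G \right)} = \left(-1\right) 4 + 7 = -4 + 7 = 3$)
$\frac{I{\left(-55,-68 \right)} + 544}{1346 + 875} = \frac{3 + 544}{1346 + 875} = \frac{547}{2221}$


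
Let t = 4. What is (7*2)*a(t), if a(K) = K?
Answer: 56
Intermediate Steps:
(7*2)*a(t) = (7*2)*4 = 14*4 = 56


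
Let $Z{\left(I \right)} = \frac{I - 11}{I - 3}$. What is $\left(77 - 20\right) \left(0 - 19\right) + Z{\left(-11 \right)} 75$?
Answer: $- \frac{6756}{7} \approx -965.14$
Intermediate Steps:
$Z{\left(I \right)} = \frac{-11 + I}{-3 + I}$
$\left(77 - 20\right) \left(0 - 19\right) + Z{\left(-11 \right)} 75 = \left(77 - 20\right) \left(0 - 19\right) + \frac{-11 - 11}{-3 - 11} \cdot 75 = 57 \left(-19\right) + \frac{1}{-14} \left(-22\right) 75 = -1083 + \left(- \frac{1}{14}\right) \left(-22\right) 75 = -1083 + \frac{11}{7} \cdot 75 = -1083 + \frac{825}{7} = - \frac{6756}{7}$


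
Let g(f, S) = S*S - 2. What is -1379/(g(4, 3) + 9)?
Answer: -1379/16 ≈ -86.188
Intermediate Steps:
g(f, S) = -2 + S² (g(f, S) = S² - 2 = -2 + S²)
-1379/(g(4, 3) + 9) = -1379/((-2 + 3²) + 9) = -1379/((-2 + 9) + 9) = -1379/(7 + 9) = -1379/16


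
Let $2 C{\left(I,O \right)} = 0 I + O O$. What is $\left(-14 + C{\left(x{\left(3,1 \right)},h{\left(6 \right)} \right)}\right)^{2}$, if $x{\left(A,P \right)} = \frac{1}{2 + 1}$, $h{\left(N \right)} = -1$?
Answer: $\frac{729}{4} \approx 182.25$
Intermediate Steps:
$x{\left(A,P \right)} = \frac{1}{3}$
$C{\left(I,O \right)} = \frac{O^{2}}{2}$ ($C{\left(I,O \right)} = \frac{0 I + O O}{2} = \frac{0 + O^{2}}{2} = \frac{O^{2}}{2}$)
$\left(-14 + C{\left(x{\left(3,1 \right)},h{\left(6 \right)} \right)}\right)^{2} = \left(-14 + \frac{\left(-1\right)^{2}}{2}\right)^{2} = \left(-14 + \frac{1}{2} \cdot 1\right)^{2} = \left(-14 + \frac{1}{2}\right)^{2} = \left(- \frac{27}{2}\right)^{2} = \frac{729}{4}$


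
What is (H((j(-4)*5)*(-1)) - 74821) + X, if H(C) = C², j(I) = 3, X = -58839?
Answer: -133435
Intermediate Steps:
(H((j(-4)*5)*(-1)) - 74821) + X = (((3*5)*(-1))² - 74821) - 58839 = ((15*(-1))² - 74821) - 58839 = ((-15)² - 74821) - 58839 = (225 - 74821) - 58839 = -74596 - 58839 = -133435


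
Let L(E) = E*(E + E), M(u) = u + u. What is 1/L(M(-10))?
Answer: 1/800 ≈ 0.0012500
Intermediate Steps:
M(u) = 2*u
L(E) = 2*E² (L(E) = E*(2*E) = 2*E²)
1/L(M(-10)) = 1/(2*(2*(-10))²) = 1/(2*(-20)²) = 1/(2*400) = 1/800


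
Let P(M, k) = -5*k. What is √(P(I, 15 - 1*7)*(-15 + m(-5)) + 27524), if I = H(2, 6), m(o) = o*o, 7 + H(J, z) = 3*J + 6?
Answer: 2*√6781 ≈ 164.69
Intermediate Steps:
H(J, z) = -1 + 3*J (H(J, z) = -7 + (3*J + 6) = -7 + (6 + 3*J) = -1 + 3*J)
m(o) = o²
I = 5 (I = -1 + 3*2 = -1 + 6 = 5)
√(P(I, 15 - 1*7)*(-15 + m(-5)) + 27524) = √((-5*(15 - 1*7))*(-15 + (-5)²) + 27524) = √((-5*(15 - 7))*(-15 + 25) + 27524) = √(-5*8*10 + 27524) = √(-40*10 + 27524) = √(-400 + 27524) = √27124 = 2*√6781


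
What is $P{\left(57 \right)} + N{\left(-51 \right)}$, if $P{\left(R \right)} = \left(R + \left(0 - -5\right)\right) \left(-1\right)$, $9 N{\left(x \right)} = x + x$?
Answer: $- \frac{220}{3} \approx -73.333$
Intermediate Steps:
$N{\left(x \right)} = \frac{2 x}{9}$ ($N{\left(x \right)} = \frac{x + x}{9} = \frac{2 x}{9}$)
$P{\left(R \right)} = -5 - R$ ($P{\left(R \right)} = \left(R + \left(0 + 5\right)\right) \left(-1\right) = \left(R + 5\right) \left(-1\right) = \left(5 + R\right) \left(-1\right) = -5 - R$)
$P{\left(57 \right)} + N{\left(-51 \right)} = \left(-5 - 57\right) + \frac{2}{9} \left(-51\right) = \left(-5 - 57\right) - \frac{34}{3} = -62 - \frac{34}{3} = - \frac{220}{3}$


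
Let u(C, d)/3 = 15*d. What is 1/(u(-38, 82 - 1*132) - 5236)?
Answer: -1/7486 ≈ -0.00013358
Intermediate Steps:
u(C, d) = 45*d (u(C, d) = 3*(15*d) = 45*d)
1/(u(-38, 82 - 1*132) - 5236) = 1/(45*(82 - 1*132) - 5236) = 1/(45*(82 - 132) - 5236) = 1/(45*(-50) - 5236) = 1/(-2250 - 5236) = 1/(-7486) = -1/7486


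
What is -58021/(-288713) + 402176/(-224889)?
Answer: -103065154819/64928377857 ≈ -1.5874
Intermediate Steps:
-58021/(-288713) + 402176/(-224889) = -58021*(-1/288713) + 402176*(-1/224889) = 58021/288713 - 402176/224889 = -103065154819/64928377857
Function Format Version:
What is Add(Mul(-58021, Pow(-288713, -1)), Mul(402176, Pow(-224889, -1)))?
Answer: Rational(-103065154819, 64928377857) ≈ -1.5874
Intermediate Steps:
Add(Mul(-58021, Pow(-288713, -1)), Mul(402176, Pow(-224889, -1))) = Add(Mul(-58021, Rational(-1, 288713)), Mul(402176, Rational(-1, 224889))) = Add(Rational(58021, 288713), Rational(-402176, 224889)) = Rational(-103065154819, 64928377857)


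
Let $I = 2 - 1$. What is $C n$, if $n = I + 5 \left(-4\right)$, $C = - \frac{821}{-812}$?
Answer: $- \frac{15599}{812} \approx -19.211$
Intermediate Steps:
$I = 1$
$C = \frac{821}{812}$ ($C = \left(-821\right) \left(- \frac{1}{812}\right) = \frac{821}{812} \approx 1.0111$)
$n = -19$ ($n = 1 + 5 \left(-4\right) = 1 - 20 = -19$)
$C n = \frac{821}{812} \left(-19\right) = - \frac{15599}{812}$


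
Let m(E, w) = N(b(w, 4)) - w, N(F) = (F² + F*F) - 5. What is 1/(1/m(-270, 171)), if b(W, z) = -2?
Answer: -168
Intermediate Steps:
N(F) = -5 + 2*F² (N(F) = (F² + F²) - 5 = 2*F² - 5 = -5 + 2*F²)
m(E, w) = 3 - w (m(E, w) = (-5 + 2*(-2)²) - w = (-5 + 2*4) - w = (-5 + 8) - w = 3 - w)
1/(1/m(-270, 171)) = 1/(1/(3 - 1*171)) = 1/(1/(3 - 171)) = 1/(1/(-168)) = 1/(-1/168) = -168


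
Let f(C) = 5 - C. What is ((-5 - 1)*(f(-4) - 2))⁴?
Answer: 3111696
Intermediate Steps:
((-5 - 1)*(f(-4) - 2))⁴ = ((-5 - 1)*((5 - 1*(-4)) - 2))⁴ = (-6*((5 + 4) - 2))⁴ = (-6*(9 - 2))⁴ = (-6*7)⁴ = (-42)⁴ = 3111696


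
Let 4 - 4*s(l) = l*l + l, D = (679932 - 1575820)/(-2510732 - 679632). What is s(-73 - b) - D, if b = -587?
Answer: -105564009567/1595182 ≈ -66177.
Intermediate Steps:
D = 223972/797591 (D = -895888/(-3190364) = -895888*(-1/3190364) = 223972/797591 ≈ 0.28081)
s(l) = 1 - l/4 - l**2/4 (s(l) = 1 - (l*l + l)/4 = 1 - (l**2 + l)/4 = 1 - (l + l**2)/4 = 1 + (-l/4 - l**2/4) = 1 - l/4 - l**2/4)
s(-73 - b) - D = (1 - (-73 - 1*(-587))/4 - (-73 - 1*(-587))**2/4) - 1*223972/797591 = (1 - (-73 + 587)/4 - (-73 + 587)**2/4) - 223972/797591 = (1 - 1/4*514 - 1/4*514**2) - 223972/797591 = (1 - 257/2 - 1/4*264196) - 223972/797591 = (1 - 257/2 - 66049) - 223972/797591 = -132353/2 - 223972/797591 = -105564009567/1595182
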